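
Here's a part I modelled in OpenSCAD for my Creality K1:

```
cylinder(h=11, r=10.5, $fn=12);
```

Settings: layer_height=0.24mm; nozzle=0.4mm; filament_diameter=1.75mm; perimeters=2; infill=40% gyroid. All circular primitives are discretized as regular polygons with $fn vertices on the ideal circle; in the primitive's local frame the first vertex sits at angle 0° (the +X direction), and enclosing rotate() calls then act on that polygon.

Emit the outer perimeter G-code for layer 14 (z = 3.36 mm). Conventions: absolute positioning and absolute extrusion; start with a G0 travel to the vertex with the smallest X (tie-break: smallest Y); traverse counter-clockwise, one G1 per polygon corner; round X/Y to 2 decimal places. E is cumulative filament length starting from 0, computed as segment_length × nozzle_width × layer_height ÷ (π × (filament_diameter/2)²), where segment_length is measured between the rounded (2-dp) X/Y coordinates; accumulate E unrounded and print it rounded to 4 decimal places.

At z = 3.36 mm: the r=10.5 cylinder gives a regular 12-gon of circumradius 10.5 (constant along its height). The outline is a single polygon with 12 vertices. Extrusion per mm of travel: 0.4 × 0.24 / (π × 0.875²) = 0.039912. Accumulating E over each segment gives final E = 2.6027.

G0 X-10.50 Y0.00 Z3.36
G1 X-9.09 Y-5.25 E0.2170
G1 X-5.25 Y-9.09 E0.4337
G1 X0.00 Y-10.50 E0.6507
G1 X5.25 Y-9.09 E0.8676
G1 X9.09 Y-5.25 E1.0844
G1 X10.50 Y0.00 E1.3013
G1 X9.09 Y5.25 E1.5183
G1 X5.25 Y9.09 E1.7351
G1 X0.00 Y10.50 E1.9520
G1 X-5.25 Y9.09 E2.1690
G1 X-9.09 Y5.25 E2.3857
G1 X-10.50 Y0.00 E2.6027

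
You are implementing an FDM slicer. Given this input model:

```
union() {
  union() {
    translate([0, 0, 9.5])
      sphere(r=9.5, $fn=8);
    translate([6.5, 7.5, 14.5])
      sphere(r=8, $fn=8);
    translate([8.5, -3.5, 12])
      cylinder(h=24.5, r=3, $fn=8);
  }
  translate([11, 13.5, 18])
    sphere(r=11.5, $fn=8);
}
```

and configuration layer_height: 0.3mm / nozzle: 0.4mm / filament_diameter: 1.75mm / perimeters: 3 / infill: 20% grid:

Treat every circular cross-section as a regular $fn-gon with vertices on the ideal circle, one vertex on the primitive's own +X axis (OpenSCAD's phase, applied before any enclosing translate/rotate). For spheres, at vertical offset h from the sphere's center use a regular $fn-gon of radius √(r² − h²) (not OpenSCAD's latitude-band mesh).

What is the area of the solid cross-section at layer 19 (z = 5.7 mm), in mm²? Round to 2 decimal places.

214.42 mm²

At z = 5.7 mm: the r=9.5 sphere slices to a regular 8-gon of circumradius 8.707 (√(r²−h²) with h=3.8 from center) (area = (8/2)·8.707²·sin(360°/8) = 214.42 mm²); the sphere at (6.5, 7.5) is absent (|z−center|=8.800 > r=8); the cylinder at (8.5, -3.5) is absent (z outside [12, 36.5]); Taking the union: only the r=9.5 sphere is present, so the union is just that shape — area = 214.42 mm²; the sphere at (11, 13.5) is not intersected at this z (|z−center|=12.300 > r=11.5); Taking the union: only that combined region is present, so the union is just that shape — area = 214.42 mm². Overall, the cross-section is a single solid region. Net area = 214.42 mm².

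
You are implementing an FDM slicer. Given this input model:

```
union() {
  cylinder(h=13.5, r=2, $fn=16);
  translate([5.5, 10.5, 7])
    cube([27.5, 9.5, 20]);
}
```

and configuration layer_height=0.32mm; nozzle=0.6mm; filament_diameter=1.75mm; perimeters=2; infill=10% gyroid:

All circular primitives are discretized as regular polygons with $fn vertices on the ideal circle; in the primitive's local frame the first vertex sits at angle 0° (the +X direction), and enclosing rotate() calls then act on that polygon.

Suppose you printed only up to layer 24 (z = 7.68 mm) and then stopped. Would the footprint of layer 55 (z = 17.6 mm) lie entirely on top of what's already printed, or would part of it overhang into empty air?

entirely on top

Compare the two slices. At z = 7.68: the cylinder: section is a regular 16-gon, circumradius r=2 (area = (16/2)·2.000²·sin(360°/16) = 12.25 mm²); the cube at (5.5, 10.5) is present — its section is the full 27.5×9.5 rectangle (area 261.25 mm²); Taking the union: the 2 present regions are separate (no shared area or edge), so areas and boundary lengths simply add and each stays a separate island — area = 273.50 mm². At z = 17.6: the cylinder is not intersected at this z (z outside [0, 13.5]); the cube at (5.5, 10.5) is present — its section is the full 27.5×9.5 rectangle (area 261.25 mm²); Merging all regions: only the 27.5×9.5 cube at (5.5, 10.5) is present, so the union is just that shape — area = 261.25 mm². Checking containment: the cross-section at z = 17.6 is a subset of the cross-section at z = 7.68.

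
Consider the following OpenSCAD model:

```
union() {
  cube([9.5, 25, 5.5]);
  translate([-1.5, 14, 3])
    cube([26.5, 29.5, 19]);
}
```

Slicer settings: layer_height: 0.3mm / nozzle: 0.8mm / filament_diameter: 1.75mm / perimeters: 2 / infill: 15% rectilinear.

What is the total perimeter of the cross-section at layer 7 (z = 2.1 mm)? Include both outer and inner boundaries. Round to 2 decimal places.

69.00 mm

At z = 2.1 mm: the 9.5×25 cube contributes its full rectangle (perimeter 69.00 mm); the cube at (-1.5, 14) does not reach this height (z outside [3, 22]); Combining (union): only the 9.5×25 cube is present, so the union is just that shape — boundary = 69.00 mm. Overall, the cross-section is a single solid region. Total boundary length (outer) = 69.00 mm.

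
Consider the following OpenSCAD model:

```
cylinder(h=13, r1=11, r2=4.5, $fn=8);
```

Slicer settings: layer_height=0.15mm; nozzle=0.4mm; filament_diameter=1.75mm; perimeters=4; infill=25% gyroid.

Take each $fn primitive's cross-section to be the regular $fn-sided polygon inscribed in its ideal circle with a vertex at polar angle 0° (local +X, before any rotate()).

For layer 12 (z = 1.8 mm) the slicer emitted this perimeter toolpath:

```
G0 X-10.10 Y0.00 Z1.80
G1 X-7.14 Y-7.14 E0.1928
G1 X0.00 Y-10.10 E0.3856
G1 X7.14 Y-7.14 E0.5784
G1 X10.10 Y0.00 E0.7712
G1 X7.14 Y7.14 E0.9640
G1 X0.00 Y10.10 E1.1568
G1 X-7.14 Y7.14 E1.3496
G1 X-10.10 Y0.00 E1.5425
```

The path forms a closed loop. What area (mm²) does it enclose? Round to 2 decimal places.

Apply the shoelace formula to the sequence of (X, Y) vertices; enclosed area = 288.46 mm².

288.46 mm²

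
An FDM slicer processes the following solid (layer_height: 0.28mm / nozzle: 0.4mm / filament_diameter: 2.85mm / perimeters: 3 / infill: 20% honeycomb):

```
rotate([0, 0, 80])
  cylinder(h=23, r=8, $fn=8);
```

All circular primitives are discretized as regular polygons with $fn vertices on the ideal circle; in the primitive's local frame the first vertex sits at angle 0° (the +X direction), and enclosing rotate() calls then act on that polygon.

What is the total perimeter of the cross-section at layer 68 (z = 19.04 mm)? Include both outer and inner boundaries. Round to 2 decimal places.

48.98 mm

At z = 19.04 mm: the r=8 cylinder contributes a regular 8-gon of circumradius 8 (perimeter = 2·8·8.000·sin(180°/8) = 48.98 mm); (rotated 80° about Z; rotation is an isometry so areas/perimeters/island counts are preserved). Overall, the cross-section is a single solid region. Total boundary length (outer) = 48.98 mm.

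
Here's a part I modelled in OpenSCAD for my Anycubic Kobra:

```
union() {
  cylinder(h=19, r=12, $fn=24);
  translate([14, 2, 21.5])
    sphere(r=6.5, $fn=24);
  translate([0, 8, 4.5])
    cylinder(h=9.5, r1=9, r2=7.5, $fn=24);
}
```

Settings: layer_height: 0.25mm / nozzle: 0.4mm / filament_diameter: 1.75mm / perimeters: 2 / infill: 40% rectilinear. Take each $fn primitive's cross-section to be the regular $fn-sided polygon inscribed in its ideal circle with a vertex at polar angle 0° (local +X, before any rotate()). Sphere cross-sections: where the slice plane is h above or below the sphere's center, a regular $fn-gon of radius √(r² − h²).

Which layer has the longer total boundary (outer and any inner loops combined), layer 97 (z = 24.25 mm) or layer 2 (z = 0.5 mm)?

Layer 97 (z = 24.25): the cylinder is not intersected at this z (z outside [0, 19]); the sphere at (14, 2): section is a regular 24-gon, circumradius = √(r²−h²) = √(6.5²−2.75²) = 5.890 (perimeter = 2·24·5.890·sin(180°/24) = 36.90 mm); the cone at (0, 8) is absent (z outside [4.5, 14]); Taking the union: only the r=6.5 sphere at (14, 2) is present, so the union is just that shape — boundary = 36.90 mm. So its perimeter = 36.90 mm. Layer 2 (z = 0.5): the r=12 cylinder gives a regular 24-gon of circumradius 12 (constant along its height) (perimeter = 2·24·12.000·sin(180°/24) = 75.18 mm); the sphere at (14, 2) does not reach this height (|z−center|=21.000 > r=6.5); the cone at (0, 8) does not reach this height (z outside [4.5, 14]); Merging all regions: only the r=12 cylinder is present, so the union is just that shape — boundary = 75.18 mm. So its perimeter = 75.18 mm. Layer 2 is larger (75.18 vs 36.90 mm).

layer 2 (z = 0.5 mm)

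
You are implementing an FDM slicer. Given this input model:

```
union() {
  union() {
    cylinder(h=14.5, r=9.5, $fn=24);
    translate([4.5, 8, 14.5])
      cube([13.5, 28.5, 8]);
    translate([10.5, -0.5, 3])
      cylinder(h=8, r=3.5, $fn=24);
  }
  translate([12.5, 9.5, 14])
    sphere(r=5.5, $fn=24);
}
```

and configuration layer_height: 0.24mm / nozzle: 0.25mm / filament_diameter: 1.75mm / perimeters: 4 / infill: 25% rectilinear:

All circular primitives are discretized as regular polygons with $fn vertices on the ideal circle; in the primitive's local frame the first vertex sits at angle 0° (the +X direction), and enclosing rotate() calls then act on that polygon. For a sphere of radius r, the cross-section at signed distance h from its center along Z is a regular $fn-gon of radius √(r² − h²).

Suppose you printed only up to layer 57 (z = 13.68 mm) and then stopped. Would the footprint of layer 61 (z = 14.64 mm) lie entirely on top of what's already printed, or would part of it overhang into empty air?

part overhangs

Compare the two slices. At z = 13.68: the cylinder: section is a regular 24-gon, circumradius r=9.5 (area = (24/2)·9.500²·sin(360°/24) = 280.30 mm²); the cube at (4.5, 8) does not reach this height (z outside [14.5, 22.5]); the cylinder at (10.5, -0.5) does not reach this height (z outside [3, 11]); Taking the union: only the r=9.5 cylinder is present, so the union is just that shape — area = 280.30 mm²; the sphere at (12.5, 9.5): section is a regular 24-gon, circumradius = √(r²−h²) = √(5.5²−0.32²) = 5.491 (area = (24/2)·5.491²·sin(360°/24) = 93.63 mm²); Combining (union): the 2 present regions are separate (no shared area or edge), so areas and boundary lengths simply add and each stays a separate island — area = 373.93 mm². At z = 14.64: the cylinder is absent (z outside [0, 14.5]); the 13.5×28.5 cube at (4.5, 8) contributes its full rectangle (area 384.75 mm²); the cylinder at (10.5, -0.5) is not intersected at this z (z outside [3, 11]); Taking the union: only the 13.5×28.5 cube at (4.5, 8) is present, so the union is just that shape — area = 384.75 mm²; the r=5.5 sphere at (12.5, 9.5) contributes a regular 24-gon of circumradius √(5.5²−0.64²) = 5.463 (area = (24/2)·5.463²·sin(360°/24) = 92.68 mm²); Merging all regions: the regions partially overlap — summed areas 477.43 mm² minus the doubly-counted overlap 62.43 mm² gives 415.00 mm² — area = 415.00 mm². Checking containment: at z = 14.64 the cross-section extends beyond the z = 13.68 cross-section by about 321.66 mm².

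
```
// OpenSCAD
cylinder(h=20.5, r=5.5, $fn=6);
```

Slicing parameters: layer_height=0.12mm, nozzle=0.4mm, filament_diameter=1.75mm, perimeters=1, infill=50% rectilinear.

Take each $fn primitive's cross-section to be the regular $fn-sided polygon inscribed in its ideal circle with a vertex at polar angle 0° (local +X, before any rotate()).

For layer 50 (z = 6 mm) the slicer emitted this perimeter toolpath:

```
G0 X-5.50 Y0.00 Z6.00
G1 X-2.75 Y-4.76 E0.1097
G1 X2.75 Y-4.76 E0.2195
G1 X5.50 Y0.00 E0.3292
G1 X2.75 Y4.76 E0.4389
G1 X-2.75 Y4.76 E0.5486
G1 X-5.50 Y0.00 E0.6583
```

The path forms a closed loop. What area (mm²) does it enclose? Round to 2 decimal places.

Apply the shoelace formula to the sequence of (X, Y) vertices; enclosed area = 78.54 mm².

78.54 mm²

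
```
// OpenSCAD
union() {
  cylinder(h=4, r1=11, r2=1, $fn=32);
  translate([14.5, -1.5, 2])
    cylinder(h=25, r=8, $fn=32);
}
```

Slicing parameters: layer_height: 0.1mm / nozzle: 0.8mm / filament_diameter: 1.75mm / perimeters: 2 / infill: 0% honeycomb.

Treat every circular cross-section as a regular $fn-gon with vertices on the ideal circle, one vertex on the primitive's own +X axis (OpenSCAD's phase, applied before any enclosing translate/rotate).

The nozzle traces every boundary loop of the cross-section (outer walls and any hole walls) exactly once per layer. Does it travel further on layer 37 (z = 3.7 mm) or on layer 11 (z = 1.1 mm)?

Layer 37 (z = 3.7): the cone (r1=11→r2=1) has section circumradius 1.750 here — a regular 32-gon (perimeter = 2·32·1.750·sin(180°/32) = 10.98 mm); the r=8 cylinder at (14.5, -1.5) gives a regular 32-gon of circumradius 8 (constant along its height) (perimeter = 2·32·8.000·sin(180°/32) = 50.18 mm); Taking the union: the 2 present regions are separate (no shared area or edge), so areas and boundary lengths simply add and each stays a separate island — boundary = 61.16 mm. So its perimeter = 61.16 mm. Layer 11 (z = 1.1): the cone contributes a regular 32-gon of circumradius 8.250 (interpolated between r1=11 and r2=1 at t=0.275) (perimeter = 2·32·8.250·sin(180°/32) = 51.75 mm); the cylinder at (14.5, -1.5) is not intersected at this z (z outside [2, 27]); Combining (union): only the cone is present, so the union is just that shape — boundary = 51.75 mm. So its perimeter = 51.75 mm. Layer 37 is larger (61.16 vs 51.75 mm).

layer 37 (z = 3.7 mm)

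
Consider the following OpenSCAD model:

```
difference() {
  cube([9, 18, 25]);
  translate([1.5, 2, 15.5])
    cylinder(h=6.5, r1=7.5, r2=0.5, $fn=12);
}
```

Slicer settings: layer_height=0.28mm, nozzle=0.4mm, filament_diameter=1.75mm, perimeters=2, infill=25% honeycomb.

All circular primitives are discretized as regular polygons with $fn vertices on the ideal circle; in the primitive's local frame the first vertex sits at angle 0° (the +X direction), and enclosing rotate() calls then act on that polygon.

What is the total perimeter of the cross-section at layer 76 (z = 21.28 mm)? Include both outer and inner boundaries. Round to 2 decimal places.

61.92 mm

At z = 21.28 mm: the 9×18 cube contributes its full rectangle (perimeter 54.00 mm); the cone at (1.5, 2) (r1=7.5→r2=0.5) has section circumradius 1.275 here — a regular 12-gon (perimeter = 2·12·1.275·sin(180°/12) = 7.92 mm); Subtracting the remaining from the first: starting from the 9×18 cube, the cone at (1.5, 2) lies wholly inside it (removes its full 4.88 mm² and its 7.92 mm outline becomes a hole wall) — boundary (outer + 1 inner loop) = 61.92 mm. Overall, the cross-section is one region with 1 hole. Total boundary length (outer + inner) = 61.92 mm.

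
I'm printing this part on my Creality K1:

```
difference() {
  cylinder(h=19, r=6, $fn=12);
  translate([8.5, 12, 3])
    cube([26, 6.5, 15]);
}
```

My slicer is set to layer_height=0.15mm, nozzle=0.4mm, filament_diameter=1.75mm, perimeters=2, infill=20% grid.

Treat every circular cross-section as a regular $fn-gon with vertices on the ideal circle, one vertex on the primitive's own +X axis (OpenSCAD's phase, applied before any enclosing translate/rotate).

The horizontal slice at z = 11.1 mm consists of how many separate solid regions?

1

At z = 11.1 mm: the cylinder: section is a regular 12-gon, circumradius r=6; the 26×6.5 cube at (8.5, 12) contributes its full rectangle; After the difference (first − rest): starting from the r=6 cylinder, the 26×6.5 cube at (8.5, 12) misses the remaining region (no effect) — 1 connected region. The result has 1 disconnected region.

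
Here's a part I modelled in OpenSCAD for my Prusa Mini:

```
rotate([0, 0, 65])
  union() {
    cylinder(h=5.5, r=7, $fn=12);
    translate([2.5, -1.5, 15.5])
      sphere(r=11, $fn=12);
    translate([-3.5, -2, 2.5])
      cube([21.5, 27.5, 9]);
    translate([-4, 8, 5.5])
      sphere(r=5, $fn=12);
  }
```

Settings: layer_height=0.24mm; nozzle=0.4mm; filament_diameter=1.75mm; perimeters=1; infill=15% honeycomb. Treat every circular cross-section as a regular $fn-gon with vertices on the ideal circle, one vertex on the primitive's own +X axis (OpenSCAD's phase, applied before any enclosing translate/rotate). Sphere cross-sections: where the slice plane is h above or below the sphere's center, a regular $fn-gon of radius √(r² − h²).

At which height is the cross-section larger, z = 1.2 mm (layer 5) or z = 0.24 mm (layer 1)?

layer 5 (z = 1.2 mm)

Layer 5 (z = 1.2): the r=7 cylinder gives a regular 12-gon of circumradius 7 (constant along its height) (area = (12/2)·7.000²·sin(360°/12) = 147.00 mm²); the sphere at (2.5, -1.5) is not intersected at this z (|z−center|=14.300 > r=11); the cube at (-3.5, -2) does not reach this height (z outside [2.5, 11.5]); the sphere at (-4, 8): section is a regular 12-gon, circumradius = √(r²−h²) = √(5²−4.3²) = 2.551 (area = (12/2)·2.551²·sin(360°/12) = 19.53 mm²); Combining (union): the regions partially overlap — summed areas 166.53 mm² minus the doubly-counted overlap 0.68 mm² gives 165.85 mm² — area = 165.85 mm²; (rotated 65° about Z; rotation is an isometry so areas/perimeters/island counts are preserved). So its area = 165.85 mm². Layer 1 (z = 0.24): the cylinder: section is a regular 12-gon, circumradius r=7 (area = (12/2)·7.000²·sin(360°/12) = 147.00 mm²); the sphere at (2.5, -1.5) is not intersected at this z (|z−center|=15.260 > r=11); the cube at (-3.5, -2) is not intersected at this z (z outside [2.5, 11.5]); the sphere at (-4, 8) is not intersected at this z (|z−center|=5.260 > r=5); Taking the union: only the r=7 cylinder is present, so the union is just that shape — area = 147.00 mm²; (rotated 65° about Z; rotation is an isometry so areas/perimeters/island counts are preserved). So its area = 147.00 mm². Layer 5 is larger (165.85 vs 147.00 mm²).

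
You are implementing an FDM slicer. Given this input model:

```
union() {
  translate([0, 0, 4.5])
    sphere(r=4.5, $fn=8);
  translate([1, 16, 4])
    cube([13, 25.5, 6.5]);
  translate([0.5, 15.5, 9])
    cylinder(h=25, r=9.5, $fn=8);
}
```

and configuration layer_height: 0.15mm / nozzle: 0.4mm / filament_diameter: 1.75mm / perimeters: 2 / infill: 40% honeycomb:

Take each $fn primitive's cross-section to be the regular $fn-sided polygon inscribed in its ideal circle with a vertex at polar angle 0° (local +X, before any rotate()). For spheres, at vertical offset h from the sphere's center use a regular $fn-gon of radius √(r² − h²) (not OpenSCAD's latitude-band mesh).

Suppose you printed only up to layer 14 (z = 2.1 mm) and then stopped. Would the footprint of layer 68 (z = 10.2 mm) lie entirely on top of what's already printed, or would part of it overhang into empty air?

part overhangs

Compare the two slices. At z = 2.1: the sphere: section is a regular 8-gon, circumradius = √(r²−h²) = √(4.5²−2.4²) = 3.807 (area = (8/2)·3.807²·sin(360°/8) = 40.98 mm²); the cube at (1, 16) is absent (z outside [4, 10.5]); the cylinder at (0.5, 15.5) does not reach this height (z outside [9, 34]); Merging all regions: only the r=4.5 sphere is present, so the union is just that shape — area = 40.98 mm². At z = 10.2: the sphere does not reach this height (|z−center|=5.700 > r=4.5); the 13×25.5 cube at (1, 16) contributes its full rectangle (area 331.50 mm²); the r=9.5 cylinder at (0.5, 15.5) contributes a regular 8-gon of circumradius 9.5 (area = (8/2)·9.500²·sin(360°/8) = 255.27 mm²); Taking the union: the regions partially overlap — summed areas 586.77 mm² minus the doubly-counted overlap 54.67 mm² gives 532.10 mm² — area = 532.10 mm². Checking containment: at z = 10.2 the cross-section extends beyond the z = 2.1 cross-section by about 532.10 mm².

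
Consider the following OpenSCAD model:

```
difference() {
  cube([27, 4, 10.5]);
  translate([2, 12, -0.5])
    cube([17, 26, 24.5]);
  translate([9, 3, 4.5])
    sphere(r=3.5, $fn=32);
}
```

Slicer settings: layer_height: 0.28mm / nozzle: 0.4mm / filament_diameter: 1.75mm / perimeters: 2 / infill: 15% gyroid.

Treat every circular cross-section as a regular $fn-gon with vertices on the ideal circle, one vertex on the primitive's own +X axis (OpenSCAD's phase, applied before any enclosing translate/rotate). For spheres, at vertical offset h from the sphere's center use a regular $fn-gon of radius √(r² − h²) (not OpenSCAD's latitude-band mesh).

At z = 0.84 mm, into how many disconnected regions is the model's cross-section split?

At z = 0.84 mm: the cube (footprint 27×4) is included at this height; the 17×26 cube at (2, 12) contributes its full rectangle; the sphere at (9, 3) does not reach this height (|z−center|=3.660 > r=3.5); Subtracting the remaining from the first: starting from the 27×4 cube, the 17×26 cube at (2, 12) misses the remaining region (no effect) — 1 connected region. The result has 1 disconnected region.

1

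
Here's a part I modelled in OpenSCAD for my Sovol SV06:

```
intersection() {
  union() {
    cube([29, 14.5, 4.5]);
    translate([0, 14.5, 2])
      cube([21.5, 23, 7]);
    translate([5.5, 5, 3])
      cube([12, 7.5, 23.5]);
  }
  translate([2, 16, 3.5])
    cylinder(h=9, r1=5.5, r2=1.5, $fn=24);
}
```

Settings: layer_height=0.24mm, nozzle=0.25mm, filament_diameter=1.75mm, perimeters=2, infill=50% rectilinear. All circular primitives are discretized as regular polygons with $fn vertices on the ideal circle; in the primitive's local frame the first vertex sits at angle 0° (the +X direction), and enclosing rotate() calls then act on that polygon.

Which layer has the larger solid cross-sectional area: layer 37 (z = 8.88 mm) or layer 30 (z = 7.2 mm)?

layer 30 (z = 7.2 mm)

Layer 37 (z = 8.88): the cube is absent (z outside [0, 4.5]); the cube at (0, 14.5) (footprint 21.5×23) is included at this height (area 494.50 mm²); the 12×7.5 cube at (5.5, 5) contributes its full rectangle (area 90.00 mm²); Taking the union: the 2 present regions are separate (no shared area or edge), so areas and boundary lengths simply add and each stays a separate island — area = 584.50 mm²; the cone at (2, 16) (r1=5.5→r2=1.5) has section circumradius 3.109 here — a regular 24-gon (area = (24/2)·3.109²·sin(360°/24) = 30.02 mm²); Taking the intersection: the cone at (2, 16) partially overlaps that combined region; clipping to the common part keeps 20.67 mm² — area = 20.67 mm². So its area = 20.67 mm². Layer 30 (z = 7.2): the cube is not intersected at this z (z outside [0, 4.5]); the cube at (0, 14.5) (footprint 21.5×23) is included at this height (area 494.50 mm²); the cube at (5.5, 5) is present — its section is the full 12×7.5 rectangle (area 90.00 mm²); Merging all regions: the 2 present regions are separate (no shared area or edge), so areas and boundary lengths simply add and each stays a separate island — area = 584.50 mm²; the cone at (2, 16): at t=0.411 of its height the radius interpolates to r₁+(r₂−r₁)t = 3.856, giving a regular 24-gon of that circumradius (area = (24/2)·3.856²·sin(360°/24) = 46.17 mm²); Taking the intersection: the cone at (2, 16) partially overlaps the result so far; clipping to the common part keeps 27.45 mm² — area = 27.45 mm². So its area = 27.45 mm². Layer 30 is larger (27.45 vs 20.67 mm²).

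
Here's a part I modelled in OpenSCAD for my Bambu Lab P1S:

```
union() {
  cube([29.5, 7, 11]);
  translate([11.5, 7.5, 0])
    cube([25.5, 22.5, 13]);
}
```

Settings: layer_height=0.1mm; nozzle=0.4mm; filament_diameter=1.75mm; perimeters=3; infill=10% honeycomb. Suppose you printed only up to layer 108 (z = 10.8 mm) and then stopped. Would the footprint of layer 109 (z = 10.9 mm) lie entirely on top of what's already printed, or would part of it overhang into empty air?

Compare the two slices. At z = 10.8: the cube is present — its section is the full 29.5×7 rectangle (area 206.50 mm²); the cube at (11.5, 7.5) is present — its section is the full 25.5×22.5 rectangle (area 573.75 mm²); Combining (union): the 2 present regions are separate (no shared area or edge), so areas and boundary lengths simply add and each stays a separate island — area = 780.25 mm². At z = 10.9: the cube is present — its section is the full 29.5×7 rectangle (area 206.50 mm²); the cube at (11.5, 7.5) (footprint 25.5×22.5) is included at this height (area 573.75 mm²); Taking the union: the 2 present regions are separate (no shared area or edge), so areas and boundary lengths simply add and each stays a separate island — area = 780.25 mm². Checking containment: the cross-section at z = 10.9 is a subset of the cross-section at z = 10.8.

entirely on top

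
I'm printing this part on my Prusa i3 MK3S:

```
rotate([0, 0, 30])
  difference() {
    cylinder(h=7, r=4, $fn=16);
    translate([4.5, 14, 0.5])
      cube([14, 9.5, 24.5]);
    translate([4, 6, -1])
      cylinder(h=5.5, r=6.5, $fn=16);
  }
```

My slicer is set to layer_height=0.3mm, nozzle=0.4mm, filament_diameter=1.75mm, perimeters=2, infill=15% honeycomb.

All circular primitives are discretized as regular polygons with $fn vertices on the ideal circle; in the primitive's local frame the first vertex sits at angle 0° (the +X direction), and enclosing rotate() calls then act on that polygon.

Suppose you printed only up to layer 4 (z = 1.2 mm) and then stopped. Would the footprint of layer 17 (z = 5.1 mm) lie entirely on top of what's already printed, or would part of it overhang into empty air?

Compare the two slices. At z = 1.2: the r=4 cylinder contributes a regular 16-gon of circumradius 4 (area = (16/2)·4.000²·sin(360°/16) = 48.98 mm²); the cube at (4.5, 14) (footprint 14×9.5) is included at this height (area 133.00 mm²); the cylinder at (4, 6): section is a regular 16-gon, circumradius r=6.5 (area = (16/2)·6.500²·sin(360°/16) = 129.35 mm²); Subtracting the remaining from the first: starting from the r=4 cylinder (48.98 mm²), the 14×9.5 cube at (4.5, 14) misses the remaining region (no effect); the r=6.5 cylinder at (4, 6) partially overlaps it — only the 15.48 mm² overlap (of its 129.35 mm²) is removed, clipping the outline — area = 33.50 mm²; (rotated 30° about Z; rotation is an isometry so areas/perimeters/island counts are preserved). At z = 5.1: the r=4 cylinder gives a regular 16-gon of circumradius 4 (constant along its height) (area = (16/2)·4.000²·sin(360°/16) = 48.98 mm²); the cube at (4.5, 14) is present — its section is the full 14×9.5 rectangle (area 133.00 mm²); the cylinder at (4, 6) does not reach this height (z outside [-1, 4.5]); Taking the first minus the rest: starting from the r=4 cylinder (48.98 mm²), the 14×9.5 cube at (4.5, 14) misses the remaining region (no effect) — area = 48.98 mm²; (rotated 30° about Z; rotation is an isometry so areas/perimeters/island counts are preserved). Checking containment: at z = 5.1 the cross-section extends beyond the z = 1.2 cross-section by about 15.48 mm².

part overhangs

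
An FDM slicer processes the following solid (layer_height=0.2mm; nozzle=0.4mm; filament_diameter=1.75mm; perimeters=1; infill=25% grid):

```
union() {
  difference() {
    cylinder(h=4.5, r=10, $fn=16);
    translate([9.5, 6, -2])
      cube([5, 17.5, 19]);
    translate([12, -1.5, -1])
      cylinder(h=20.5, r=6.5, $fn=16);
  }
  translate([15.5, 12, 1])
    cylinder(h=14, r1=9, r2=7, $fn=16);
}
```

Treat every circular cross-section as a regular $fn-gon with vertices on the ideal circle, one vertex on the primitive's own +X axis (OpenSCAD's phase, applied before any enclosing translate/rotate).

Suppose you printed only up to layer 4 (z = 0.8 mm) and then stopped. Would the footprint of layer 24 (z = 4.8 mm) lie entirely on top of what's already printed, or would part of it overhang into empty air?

part overhangs

Compare the two slices. At z = 0.8: the r=10 cylinder contributes a regular 16-gon of circumradius 10 (area = (16/2)·10.000²·sin(360°/16) = 306.15 mm²); the cube at (9.5, 6) (footprint 5×17.5) is included at this height (area 87.50 mm²); the cylinder at (12, -1.5): section is a regular 16-gon, circumradius r=6.5 (area = (16/2)·6.500²·sin(360°/16) = 129.35 mm²); After the difference (first − rest): starting from the r=10 cylinder (306.15 mm²), the 5×17.5 cube at (9.5, 6) misses the remaining region (no effect); the r=6.5 cylinder at (12, -1.5) partially overlaps it — only the 30.36 mm² overlap (of its 129.35 mm²) is removed, clipping the outline — area = 275.78 mm²; the cone at (15.5, 12) is absent (z outside [1, 15]); Merging all regions: only that combined region is present, so the union is just that shape — area = 275.78 mm². At z = 4.8: the cylinder is absent (z outside [0, 4.5]); the 5×17.5 cube at (9.5, 6) contributes its full rectangle (area 87.50 mm²); the cylinder at (12, -1.5): section is a regular 16-gon, circumradius r=6.5 (area = (16/2)·6.500²·sin(360°/16) = 129.35 mm²); Taking the first minus the rest: the first operand is absent here, so nothing remains; the cone at (15.5, 12) contributes a regular 16-gon of circumradius 8.457 (interpolated between r1=9 and r2=7 at t=0.271) (area = (16/2)·8.457²·sin(360°/16) = 218.97 mm²); Taking the union: only the cone at (15.5, 12) is present, so the union is just that shape — area = 218.97 mm². Checking containment: at z = 4.8 the cross-section extends beyond the z = 0.8 cross-section by about 218.97 mm².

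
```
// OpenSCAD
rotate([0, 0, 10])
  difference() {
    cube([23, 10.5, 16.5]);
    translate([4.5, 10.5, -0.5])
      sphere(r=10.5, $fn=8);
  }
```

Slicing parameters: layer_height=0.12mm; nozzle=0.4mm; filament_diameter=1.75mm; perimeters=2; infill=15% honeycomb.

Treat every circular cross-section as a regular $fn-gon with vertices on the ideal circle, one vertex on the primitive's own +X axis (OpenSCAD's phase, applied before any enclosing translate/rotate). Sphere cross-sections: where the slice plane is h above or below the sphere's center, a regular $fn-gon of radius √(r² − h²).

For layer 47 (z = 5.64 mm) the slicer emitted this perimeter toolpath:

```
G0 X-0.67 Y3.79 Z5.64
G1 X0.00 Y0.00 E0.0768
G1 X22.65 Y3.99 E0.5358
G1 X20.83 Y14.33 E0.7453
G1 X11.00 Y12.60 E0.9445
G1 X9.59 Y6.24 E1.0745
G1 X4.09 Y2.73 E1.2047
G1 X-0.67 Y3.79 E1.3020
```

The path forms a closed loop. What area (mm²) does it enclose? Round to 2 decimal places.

Apply the shoelace formula to the sequence of (X, Y) vertices; enclosed area = 156.04 mm².

156.04 mm²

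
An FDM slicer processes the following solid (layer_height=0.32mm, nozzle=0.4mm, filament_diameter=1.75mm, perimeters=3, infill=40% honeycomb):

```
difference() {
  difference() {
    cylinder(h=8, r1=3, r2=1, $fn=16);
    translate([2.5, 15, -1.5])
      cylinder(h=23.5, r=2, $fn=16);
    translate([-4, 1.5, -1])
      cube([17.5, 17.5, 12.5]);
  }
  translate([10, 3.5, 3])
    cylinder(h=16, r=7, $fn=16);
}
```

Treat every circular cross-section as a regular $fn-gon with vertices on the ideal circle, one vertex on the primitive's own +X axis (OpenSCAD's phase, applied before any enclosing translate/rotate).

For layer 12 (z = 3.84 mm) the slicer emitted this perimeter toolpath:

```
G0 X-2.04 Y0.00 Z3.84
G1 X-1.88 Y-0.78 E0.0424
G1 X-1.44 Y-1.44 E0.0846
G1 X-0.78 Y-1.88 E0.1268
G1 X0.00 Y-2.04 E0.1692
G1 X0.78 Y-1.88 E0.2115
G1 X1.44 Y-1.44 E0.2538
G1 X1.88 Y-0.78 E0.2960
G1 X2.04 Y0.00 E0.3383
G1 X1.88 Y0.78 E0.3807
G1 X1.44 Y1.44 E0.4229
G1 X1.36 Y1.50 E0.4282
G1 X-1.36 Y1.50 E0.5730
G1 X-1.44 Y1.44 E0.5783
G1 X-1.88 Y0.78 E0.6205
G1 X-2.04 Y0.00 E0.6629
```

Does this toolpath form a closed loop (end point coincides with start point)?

Start point (G0): (-2.04, 0.00). End point (last G1): the path returns to the start — closed.

yes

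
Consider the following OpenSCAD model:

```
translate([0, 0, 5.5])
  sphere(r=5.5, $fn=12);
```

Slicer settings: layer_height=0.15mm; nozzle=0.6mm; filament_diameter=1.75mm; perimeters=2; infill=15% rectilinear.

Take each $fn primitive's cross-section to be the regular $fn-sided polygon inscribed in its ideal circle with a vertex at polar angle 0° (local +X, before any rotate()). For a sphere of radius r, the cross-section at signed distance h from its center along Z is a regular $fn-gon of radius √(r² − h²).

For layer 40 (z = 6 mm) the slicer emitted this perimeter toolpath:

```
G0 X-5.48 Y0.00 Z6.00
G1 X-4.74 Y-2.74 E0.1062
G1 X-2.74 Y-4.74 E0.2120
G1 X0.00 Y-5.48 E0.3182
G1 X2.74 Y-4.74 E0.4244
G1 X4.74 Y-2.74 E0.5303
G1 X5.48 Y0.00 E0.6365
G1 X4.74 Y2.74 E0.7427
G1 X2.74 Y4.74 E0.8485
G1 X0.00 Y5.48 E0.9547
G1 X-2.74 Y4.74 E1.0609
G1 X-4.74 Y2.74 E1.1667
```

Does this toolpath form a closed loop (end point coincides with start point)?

no

Start point (G0): (-5.48, 0.00). End point (last G1): the path does not return to the start — open.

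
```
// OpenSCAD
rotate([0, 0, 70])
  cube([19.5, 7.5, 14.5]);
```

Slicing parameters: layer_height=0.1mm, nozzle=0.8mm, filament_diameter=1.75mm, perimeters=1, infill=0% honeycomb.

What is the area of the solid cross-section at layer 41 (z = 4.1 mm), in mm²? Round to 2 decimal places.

146.25 mm²

At z = 4.1 mm: the 19.5×7.5 cube contributes its full rectangle (area 146.25 mm²); (rotated 70° about Z; rotation is an isometry so areas/perimeters/island counts are preserved). Overall, the cross-section is a single solid region. Net area = 146.25 mm².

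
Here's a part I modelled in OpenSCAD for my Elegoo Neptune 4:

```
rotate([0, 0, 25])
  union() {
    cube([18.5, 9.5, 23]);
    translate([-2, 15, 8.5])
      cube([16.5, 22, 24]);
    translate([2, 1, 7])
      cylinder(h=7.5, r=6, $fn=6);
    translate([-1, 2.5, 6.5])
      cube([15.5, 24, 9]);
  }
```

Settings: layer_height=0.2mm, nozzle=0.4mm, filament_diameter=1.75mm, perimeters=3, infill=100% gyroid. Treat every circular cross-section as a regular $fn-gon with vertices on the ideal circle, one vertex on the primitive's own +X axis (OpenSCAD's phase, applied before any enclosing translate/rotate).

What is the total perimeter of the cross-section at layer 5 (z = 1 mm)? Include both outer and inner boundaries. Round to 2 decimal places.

56.00 mm

At z = 1 mm: the cube is present — its section is the full 18.5×9.5 rectangle (perimeter 56.00 mm); the cube at (-2, 15) is absent (z outside [8.5, 32.5]); the cylinder at (2, 1) is not intersected at this z (z outside [7, 14.5]); the cube at (-1, 2.5) is absent (z outside [6.5, 15.5]); Taking the union: only the 18.5×9.5 cube is present, so the union is just that shape — boundary = 56.00 mm; (rotated 25° about Z; rotation is an isometry so areas/perimeters/island counts are preserved). Overall, the cross-section is a single solid region. Total boundary length (outer) = 56.00 mm.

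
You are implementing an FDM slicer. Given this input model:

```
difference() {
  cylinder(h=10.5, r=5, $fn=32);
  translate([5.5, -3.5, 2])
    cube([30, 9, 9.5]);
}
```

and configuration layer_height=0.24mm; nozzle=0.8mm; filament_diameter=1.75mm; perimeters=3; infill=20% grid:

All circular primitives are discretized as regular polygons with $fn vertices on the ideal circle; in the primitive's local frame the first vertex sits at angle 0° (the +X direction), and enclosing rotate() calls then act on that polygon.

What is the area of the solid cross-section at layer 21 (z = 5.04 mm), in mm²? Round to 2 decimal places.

78.04 mm²

At z = 5.04 mm: the cylinder: section is a regular 32-gon, circumradius r=5 (area = (32/2)·5.000²·sin(360°/32) = 78.04 mm²); the cube at (5.5, -3.5) (footprint 30×9) is included at this height (area 270.00 mm²); Subtracting the remaining from the first: starting from the r=5 cylinder (78.04 mm²), the 30×9 cube at (5.5, -3.5) misses the remaining region (no effect) — area = 78.04 mm². Overall, the cross-section is a single solid region. Net area = 78.04 mm².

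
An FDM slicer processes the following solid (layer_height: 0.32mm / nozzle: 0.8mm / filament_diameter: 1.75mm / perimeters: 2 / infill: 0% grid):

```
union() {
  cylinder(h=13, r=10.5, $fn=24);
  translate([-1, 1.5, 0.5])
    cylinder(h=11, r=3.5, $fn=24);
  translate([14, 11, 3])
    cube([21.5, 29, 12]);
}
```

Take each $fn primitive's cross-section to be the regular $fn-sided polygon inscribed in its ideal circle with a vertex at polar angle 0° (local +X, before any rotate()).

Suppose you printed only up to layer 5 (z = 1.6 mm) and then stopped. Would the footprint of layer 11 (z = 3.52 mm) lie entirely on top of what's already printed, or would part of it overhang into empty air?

part overhangs

Compare the two slices. At z = 1.6: the r=10.5 cylinder contributes a regular 24-gon of circumradius 10.5 (area = (24/2)·10.500²·sin(360°/24) = 342.42 mm²); the cylinder at (-1, 1.5): section is a regular 24-gon, circumradius r=3.5 (area = (24/2)·3.500²·sin(360°/24) = 38.05 mm²); the cube at (14, 11) does not reach this height (z outside [3, 15]); Combining (union): the r=3.5 cylinder at (-1, 1.5) lies entirely inside the r=10.5 cylinder, so the union is just the r=10.5 cylinder — area = 342.42 mm². At z = 3.52: the cylinder: section is a regular 24-gon, circumradius r=10.5 (area = (24/2)·10.500²·sin(360°/24) = 342.42 mm²); the r=3.5 cylinder at (-1, 1.5) contributes a regular 24-gon of circumradius 3.5 (area = (24/2)·3.500²·sin(360°/24) = 38.05 mm²); the 21.5×29 cube at (14, 11) contributes its full rectangle (area 623.50 mm²); Taking the union: the regions partially overlap — summed areas 1003.96 mm² minus the doubly-counted overlap 38.05 mm² gives 965.92 mm² — area = 965.92 mm². Checking containment: at z = 3.52 the cross-section extends beyond the z = 1.6 cross-section by about 623.50 mm².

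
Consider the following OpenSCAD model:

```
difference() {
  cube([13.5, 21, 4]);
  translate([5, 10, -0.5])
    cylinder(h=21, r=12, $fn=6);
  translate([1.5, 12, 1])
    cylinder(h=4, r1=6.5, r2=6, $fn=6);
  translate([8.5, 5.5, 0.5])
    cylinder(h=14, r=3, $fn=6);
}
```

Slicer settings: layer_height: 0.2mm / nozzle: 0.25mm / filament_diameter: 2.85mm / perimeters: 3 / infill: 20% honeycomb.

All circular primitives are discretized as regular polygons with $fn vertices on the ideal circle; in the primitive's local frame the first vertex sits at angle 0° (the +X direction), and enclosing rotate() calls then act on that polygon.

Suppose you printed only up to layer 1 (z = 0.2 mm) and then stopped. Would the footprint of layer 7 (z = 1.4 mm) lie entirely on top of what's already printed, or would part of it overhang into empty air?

entirely on top

Compare the two slices. At z = 0.2: the 13.5×21 cube contributes its full rectangle (area 283.50 mm²); the r=12 cylinder at (5, 10) contributes a regular 6-gon of circumradius 12 (area = (6/2)·12.000²·sin(360°/6) = 374.12 mm²); the cone at (1.5, 12) is not intersected at this z (z outside [1, 5]); the cylinder at (8.5, 5.5) is not intersected at this z (z outside [0.5, 14.5]); Taking the first minus the rest: starting from the 13.5×21 cube (283.50 mm²), the r=12 cylinder at (5, 10) partially overlaps it — only the 265.41 mm² overlap (of its 374.12 mm²) is removed, clipping the outline — area = 18.09 mm². At z = 1.4: the cube is present — its section is the full 13.5×21 rectangle (area 283.50 mm²); the cylinder at (5, 10): section is a regular 6-gon, circumradius r=12 (area = (6/2)·12.000²·sin(360°/6) = 374.12 mm²); the cone at (1.5, 12): at t=0.100 of its height the radius interpolates to r₁+(r₂−r₁)t = 6.450, giving a regular 6-gon of that circumradius (area = (6/2)·6.450²·sin(360°/6) = 108.09 mm²); the r=3 cylinder at (8.5, 5.5) contributes a regular 6-gon of circumradius 3 (area = (6/2)·3.000²·sin(360°/6) = 23.38 mm²); After the difference (first − rest): starting from the 13.5×21 cube (283.50 mm²), the r=12 cylinder at (5, 10) partially overlaps it — only the 265.41 mm² overlap (of its 374.12 mm²) is removed, clipping the outline; the cone at (1.5, 12) misses the remaining region (no effect); the r=3 cylinder at (8.5, 5.5) misses the remaining region (no effect) — area = 18.09 mm². Checking containment: the cross-section at z = 1.4 is a subset of the cross-section at z = 0.2.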